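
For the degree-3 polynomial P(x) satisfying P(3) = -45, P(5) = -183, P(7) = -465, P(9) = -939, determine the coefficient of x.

L_0(x) = (x - 5)(x - 7)(x - 9) / [-48] = -(1/48)x^3 + (7/16)x^2 - (143/48)x + 105/16
L_1(x) = (x - 3)(x - 7)(x - 9) / [16] = (1/16)x^3 - (19/16)x^2 + (111/16)x - 189/16
L_2(x) = (x - 3)(x - 5)(x - 9) / [-16] = -(1/16)x^3 + (17/16)x^2 - (87/16)x + 135/16
L_3(x) = (x - 3)(x - 5)(x - 7) / [48] = (1/48)x^3 - (5/16)x^2 + (71/48)x - 35/16
P(x) = (-45)·L_0 + (-183)·L_1 + (-465)·L_2 + (-939)·L_3
Only the coefficient of x is needed; take it from each L_i and combine:
(-45)·(-143/48) + (-183)·(111/16) + (-465)·(-87/16) + (-939)·(71/48) = 4

4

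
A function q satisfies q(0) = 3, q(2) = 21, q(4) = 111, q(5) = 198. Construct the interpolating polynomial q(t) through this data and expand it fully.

L_0(t) = (t - 2)(t - 4)(t - 5) / [-40] = -(1/40)t^3 + (11/40)t^2 - (19/20)t + 1
L_1(t) = t(t - 4)(t - 5) / [12] = (1/12)t^3 - (3/4)t^2 + (5/3)t
L_2(t) = t(t - 2)(t - 5) / [-8] = -(1/8)t^3 + (7/8)t^2 - (5/4)t
L_3(t) = t(t - 2)(t - 4) / [15] = (1/15)t^3 - (2/5)t^2 + (8/15)t
q(t) = 3·L_0 + 21·L_1 + 111·L_2 + 198·L_3
  3·L_0(t) = -(3/40)t^3 + (33/40)t^2 - (57/20)t + 3
  21·L_1(t) = (7/4)t^3 - (63/4)t^2 + 35t
  111·L_2(t) = -(111/8)t^3 + (777/8)t^2 - (555/4)t
  198·L_3(t) = (66/5)t^3 - (396/5)t^2 + (528/5)t
Adding term by term: t^3 + 3t^2 - t + 3

q(t) = t^3 + 3t^2 - t + 3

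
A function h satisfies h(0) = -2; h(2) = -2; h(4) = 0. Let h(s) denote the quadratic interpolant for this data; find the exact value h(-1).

-5/4

L_0(-1) = (-3)·(-5)/[(-2)·(-4)] = 15/8
L_1(-1) = (-1)·(-5)/[(2)·(-2)] = -5/4
L_2(-1) = (-1)·(-3)/[(4)·(2)] = 3/8
Sum: (-2)·(15/8) + (-2)·(-5/4) + 0 = -5/4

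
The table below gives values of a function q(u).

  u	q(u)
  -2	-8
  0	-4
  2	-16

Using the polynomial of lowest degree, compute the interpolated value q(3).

L_0(3) = (3)·(1)/[(-2)·(-4)] = 3/8
L_1(3) = (5)·(1)/[(2)·(-2)] = -5/4
L_2(3) = (5)·(3)/[(4)·(2)] = 15/8
Sum: (-8)·(3/8) + (-4)·(-5/4) + (-16)·(15/8) = -28

-28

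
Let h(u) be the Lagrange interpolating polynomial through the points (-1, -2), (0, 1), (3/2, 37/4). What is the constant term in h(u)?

Build the Lagrange basis polynomials:
L_0(u) = u(u - 3/2) / [5/2] = (2/5)u^2 - (3/5)u
L_1(u) = (u + 1)(u - 3/2) / [-3/2] = -(2/3)u^2 + (1/3)u + 1
L_2(u) = (u + 1)u / [15/4] = (4/15)u^2 + (4/15)u
h(u) = (-2)·L_0 + 1·L_1 + (37/4)·L_2
Only the constant term is needed; take it from each L_i and combine:
(-2)·(0) + 1·(1) + (37/4)·(0) = 1

1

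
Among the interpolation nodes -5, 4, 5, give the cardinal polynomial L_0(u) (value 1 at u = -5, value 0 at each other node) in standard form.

L_0(u) = (1/90)u^2 - (1/10)u + 2/9

L_0(u) = (u - 4)(u - 5) / [(-9)·(-10)]
       = (u^2 - 9u + 20) / (90)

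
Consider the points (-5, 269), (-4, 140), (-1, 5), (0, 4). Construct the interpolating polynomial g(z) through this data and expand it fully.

L_0(z) = (z + 4)(z + 1)z / [-20] = -(1/20)z^3 - (1/4)z^2 - (1/5)z
L_1(z) = (z + 5)(z + 1)z / [12] = (1/12)z^3 + (1/2)z^2 + (5/12)z
L_2(z) = (z + 5)(z + 4)z / [-12] = -(1/12)z^3 - (3/4)z^2 - (5/3)z
L_3(z) = (z + 5)(z + 4)(z + 1) / [20] = (1/20)z^3 + (1/2)z^2 + (29/20)z + 1
g(z) = 269·L_0 + 140·L_1 + 5·L_2 + 4·L_3
  269·L_0(z) = -(269/20)z^3 - (269/4)z^2 - (269/5)z
  140·L_1(z) = (35/3)z^3 + 70z^2 + (175/3)z
  5·L_2(z) = -(5/12)z^3 - (15/4)z^2 - (25/3)z
  4·L_3(z) = (1/5)z^3 + 2z^2 + (29/5)z + 4
Adding term by term: -2z^3 + z^2 + 2z + 4

g(z) = -2z^3 + z^2 + 2z + 4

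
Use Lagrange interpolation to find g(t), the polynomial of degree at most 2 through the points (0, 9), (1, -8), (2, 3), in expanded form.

Build the Lagrange basis polynomials:
L_0(t) = (t - 1)(t - 2) / [2] = (1/2)t^2 - (3/2)t + 1
L_1(t) = t(t - 2) / [-1] = -t^2 + 2t
L_2(t) = t(t - 1) / [2] = (1/2)t^2 - (1/2)t
g(t) = 9·L_0 + (-8)·L_1 + 3·L_2
  9·L_0(t) = (9/2)t^2 - (27/2)t + 9
  (-8)·L_1(t) = 8t^2 - 16t
  3·L_2(t) = (3/2)t^2 - (3/2)t
Adding term by term: 14t^2 - 31t + 9

g(t) = 14t^2 - 31t + 9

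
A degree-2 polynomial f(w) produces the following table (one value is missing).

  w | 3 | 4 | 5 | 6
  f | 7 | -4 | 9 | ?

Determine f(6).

The 3 known values determine f uniquely (degree ≤ 2).
Evaluate each Lagrange basis at w = 6:
L_0(6) = (2)·(1)/[(-1)·(-2)] = 1
L_1(6) = (3)·(1)/[(1)·(-1)] = -3
L_2(6) = (3)·(2)/[(2)·(1)] = 3
Sum: 7·(1) + (-4)·(-3) + 9·(3) = 46

46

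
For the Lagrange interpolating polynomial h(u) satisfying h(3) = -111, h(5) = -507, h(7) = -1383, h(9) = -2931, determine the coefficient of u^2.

0

Build the Lagrange basis polynomials:
L_0(u) = (u - 5)(u - 7)(u - 9) / [-48] = -(1/48)u^3 + (7/16)u^2 - (143/48)u + 105/16
L_1(u) = (u - 3)(u - 7)(u - 9) / [16] = (1/16)u^3 - (19/16)u^2 + (111/16)u - 189/16
L_2(u) = (u - 3)(u - 5)(u - 9) / [-16] = -(1/16)u^3 + (17/16)u^2 - (87/16)u + 135/16
L_3(u) = (u - 3)(u - 5)(u - 7) / [48] = (1/48)u^3 - (5/16)u^2 + (71/48)u - 35/16
h(u) = (-111)·L_0 + (-507)·L_1 + (-1383)·L_2 + (-2931)·L_3
Only the coefficient of u^2 is needed; take it from each L_i and combine:
(-111)·(7/16) + (-507)·(-19/16) + (-1383)·(17/16) + (-2931)·(-5/16) = 0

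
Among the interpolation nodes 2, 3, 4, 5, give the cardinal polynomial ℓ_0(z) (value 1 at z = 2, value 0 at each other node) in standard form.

ℓ_0(z) = (z - 3)(z - 4)(z - 5) / [(-1)·(-2)·(-3)]
       = (z^3 - 12z^2 + 47z - 60) / (-6)

ℓ_0(z) = -(1/6)z^3 + 2z^2 - (47/6)z + 10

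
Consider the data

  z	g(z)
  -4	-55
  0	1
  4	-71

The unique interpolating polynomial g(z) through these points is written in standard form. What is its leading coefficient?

-4

Build the Lagrange basis polynomials:
L_0(z) = z(z - 4) / [32] = (1/32)z^2 - (1/8)z
L_1(z) = (z + 4)(z - 4) / [-16] = -(1/16)z^2 + 1
L_2(z) = (z + 4)z / [32] = (1/32)z^2 + (1/8)z
g(z) = (-55)·L_0 + 1·L_1 + (-71)·L_2
Only the coefficient of z^2 is needed; take it from each L_i and combine:
(-55)·(1/32) + 1·(-1/16) + (-71)·(1/32) = -4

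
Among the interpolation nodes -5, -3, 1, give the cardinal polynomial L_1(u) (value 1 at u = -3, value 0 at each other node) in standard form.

L_1(u) = -(1/8)u^2 - (1/2)u + 5/8

L_1(u) = (u + 5)(u - 1) / [(2)·(-4)]
       = (u^2 + 4u - 5) / (-8)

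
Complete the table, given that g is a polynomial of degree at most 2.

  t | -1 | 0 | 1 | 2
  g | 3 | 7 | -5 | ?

The 3 known values determine g uniquely (degree ≤ 2).
L_0(2) = (2)·(1)/[(-1)·(-2)] = 1
L_1(2) = (3)·(1)/[(1)·(-1)] = -3
L_2(2) = (3)·(2)/[(2)·(1)] = 3
Sum: 3·(1) + 7·(-3) + (-5)·(3) = -33

-33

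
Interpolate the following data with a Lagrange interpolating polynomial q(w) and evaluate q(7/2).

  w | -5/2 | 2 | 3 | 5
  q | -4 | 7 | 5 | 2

Evaluate each Lagrange basis at w = 7/2:
L_0(7/2) = (3/2)·(1/2)·(-3/2)/[(-9/2)·(-11/2)·(-15/2)] = 1/165
L_1(7/2) = (6)·(1/2)·(-3/2)/[(9/2)·(-1)·(-3)] = -1/3
L_2(7/2) = (6)·(3/2)·(-3/2)/[(11/2)·(1)·(-2)] = 27/22
L_3(7/2) = (6)·(3/2)·(1/2)/[(15/2)·(3)·(2)] = 1/10
Sum: (-4)·(1/165) + 7·(-1/3) + 5·(27/22) + 2·(1/10) = 1313/330

1313/330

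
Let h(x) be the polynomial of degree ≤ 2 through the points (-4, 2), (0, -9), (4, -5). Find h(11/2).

Evaluate each Lagrange basis at x = 11/2:
L_0(11/2) = (11/2)·(3/2)/[(-4)·(-8)] = 33/128
L_1(11/2) = (19/2)·(3/2)/[(4)·(-4)] = -57/64
L_2(11/2) = (19/2)·(11/2)/[(8)·(4)] = 209/128
Sum: 2·(33/128) + (-9)·(-57/64) + (-5)·(209/128) = 47/128

47/128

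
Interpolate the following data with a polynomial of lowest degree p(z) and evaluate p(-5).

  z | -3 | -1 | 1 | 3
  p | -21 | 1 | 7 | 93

-155

Using Newton's divided-difference form:
p[-3,-1] = (1 - (-21)) / (-1 - (-3)) = 11
p[-1,1] = (7 - 1) / (1 - (-1)) = 3
p[1,3] = (93 - 7) / (3 - 1) = 43
p[-3,-1,1] = (3 - 11) / (1 - (-3)) = -2
p[-1,1,3] = (43 - 3) / (3 - (-1)) = 10
p[-3,-1,1,3] = (10 - (-2)) / (3 - (-3)) = 2
p(-5) = -21 + 11·(-2) + (-2)·(-2)·(-4) + 2·(-2)·(-4)·(-6) = -155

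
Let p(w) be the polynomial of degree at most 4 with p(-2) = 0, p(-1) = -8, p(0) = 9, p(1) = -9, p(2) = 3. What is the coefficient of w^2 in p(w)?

Build the Lagrange basis polynomials:
L_0(w) = (w + 1)w(w - 1)(w - 2) / [24] = (1/24)w^4 - (1/12)w^3 - (1/24)w^2 + (1/12)w
L_1(w) = (w + 2)w(w - 1)(w - 2) / [-6] = -(1/6)w^4 + (1/6)w^3 + (2/3)w^2 - (2/3)w
L_2(w) = (w + 2)(w + 1)(w - 1)(w - 2) / [4] = (1/4)w^4 - (5/4)w^2 + 1
L_3(w) = (w + 2)(w + 1)w(w - 2) / [-6] = -(1/6)w^4 - (1/6)w^3 + (2/3)w^2 + (2/3)w
L_4(w) = (w + 2)(w + 1)w(w - 1) / [24] = (1/24)w^4 + (1/12)w^3 - (1/24)w^2 - (1/12)w
p(w) = 0·L_0 + (-8)·L_1 + 9·L_2 + (-9)·L_3 + 3·L_4
Only the coefficient of w^2 is needed; take it from each L_i and combine:
0·(-1/24) + (-8)·(2/3) + 9·(-5/4) + (-9)·(2/3) + 3·(-1/24) = -545/24

-545/24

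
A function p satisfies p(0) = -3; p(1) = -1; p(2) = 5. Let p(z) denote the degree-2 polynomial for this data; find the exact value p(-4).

29

Evaluate each Lagrange basis at z = -4:
L_0(-4) = (-5)·(-6)/[(-1)·(-2)] = 15
L_1(-4) = (-4)·(-6)/[(1)·(-1)] = -24
L_2(-4) = (-4)·(-5)/[(2)·(1)] = 10
Sum: (-3)·(15) + (-1)·(-24) + 5·(10) = 29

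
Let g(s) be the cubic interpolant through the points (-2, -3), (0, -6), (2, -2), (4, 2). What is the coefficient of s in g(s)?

Build the Lagrange basis polynomials:
L_0(s) = s(s - 2)(s - 4) / [-48] = -(1/48)s^3 + (1/8)s^2 - (1/6)s
L_1(s) = (s + 2)(s - 2)(s - 4) / [16] = (1/16)s^3 - (1/4)s^2 - (1/4)s + 1
L_2(s) = (s + 2)s(s - 4) / [-16] = -(1/16)s^3 + (1/8)s^2 + (1/2)s
L_3(s) = (s + 2)s(s - 2) / [48] = (1/48)s^3 - (1/12)s
g(s) = (-3)·L_0 + (-6)·L_1 + (-2)·L_2 + 2·L_3
Only the coefficient of s is needed; take it from each L_i and combine:
(-3)·(-1/6) + (-6)·(-1/4) + (-2)·(1/2) + 2·(-1/12) = 5/6

5/6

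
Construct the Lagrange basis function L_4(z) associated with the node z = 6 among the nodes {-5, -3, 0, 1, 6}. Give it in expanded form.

L_4(z) = (1/2970)z^4 + (7/2970)z^3 + (7/2970)z^2 - (1/198)z

L_4(z) = (z + 5)(z + 3)z(z - 1) / [(11)·(9)·(6)·(5)]
       = (z^4 + 7z^3 + 7z^2 - 15z) / (2970)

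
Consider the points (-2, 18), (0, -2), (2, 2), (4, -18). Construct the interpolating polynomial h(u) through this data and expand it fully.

h(u) = -u^3 + 3u^2 - 2

L_0(u) = u(u - 2)(u - 4) / [-48] = -(1/48)u^3 + (1/8)u^2 - (1/6)u
L_1(u) = (u + 2)(u - 2)(u - 4) / [16] = (1/16)u^3 - (1/4)u^2 - (1/4)u + 1
L_2(u) = (u + 2)u(u - 4) / [-16] = -(1/16)u^3 + (1/8)u^2 + (1/2)u
L_3(u) = (u + 2)u(u - 2) / [48] = (1/48)u^3 - (1/12)u
h(u) = 18·L_0 + (-2)·L_1 + 2·L_2 + (-18)·L_3
  18·L_0(u) = -(3/8)u^3 + (9/4)u^2 - 3u
  (-2)·L_1(u) = -(1/8)u^3 + (1/2)u^2 + (1/2)u - 2
  2·L_2(u) = -(1/8)u^3 + (1/4)u^2 + u
  (-18)·L_3(u) = -(3/8)u^3 + (3/2)u
Adding term by term: -u^3 + 3u^2 - 2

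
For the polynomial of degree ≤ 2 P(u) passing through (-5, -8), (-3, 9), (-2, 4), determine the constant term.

Build the Lagrange basis polynomials:
L_0(u) = (u + 3)(u + 2) / [6] = (1/6)u^2 + (5/6)u + 1
L_1(u) = (u + 5)(u + 2) / [-2] = -(1/2)u^2 - (7/2)u - 5
L_2(u) = (u + 5)(u + 3) / [3] = (1/3)u^2 + (8/3)u + 5
P(u) = (-8)·L_0 + 9·L_1 + 4·L_2
Only the constant term is needed; take it from each L_i and combine:
(-8)·(1) + 9·(-5) + 4·(5) = -33

-33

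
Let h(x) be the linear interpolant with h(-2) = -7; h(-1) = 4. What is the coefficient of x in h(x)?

Build the Lagrange basis polynomials:
L_0(x) = (x + 1) / [-1] = -x - 1
L_1(x) = (x + 2) / [1] = x + 2
h(x) = (-7)·L_0 + 4·L_1
Only the coefficient of x is needed; take it from each L_i and combine:
(-7)·(-1) + 4·(1) = 11

11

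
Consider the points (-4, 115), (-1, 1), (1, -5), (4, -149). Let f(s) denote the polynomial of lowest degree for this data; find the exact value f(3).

-67

Evaluate each Lagrange basis at s = 3:
L_0(3) = (4)·(2)·(-1)/[(-3)·(-5)·(-8)] = 1/15
L_1(3) = (7)·(2)·(-1)/[(3)·(-2)·(-5)] = -7/15
L_2(3) = (7)·(4)·(-1)/[(5)·(2)·(-3)] = 14/15
L_3(3) = (7)·(4)·(2)/[(8)·(5)·(3)] = 7/15
Sum: 115·(1/15) + 1·(-7/15) + (-5)·(14/15) + (-149)·(7/15) = -67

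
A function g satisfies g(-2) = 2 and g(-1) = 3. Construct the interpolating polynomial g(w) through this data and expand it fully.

g(w) = w + 4

Build the Lagrange basis polynomials:
L_0(w) = (w + 1) / [-1] = -w - 1
L_1(w) = (w + 2) / [1] = w + 2
g(w) = 2·L_0 + 3·L_1
  2·L_0(w) = -2w - 2
  3·L_1(w) = 3w + 6
Adding term by term: w + 4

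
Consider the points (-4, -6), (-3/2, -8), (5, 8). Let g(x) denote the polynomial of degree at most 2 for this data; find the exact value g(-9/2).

L_0(-9/2) = (-3)·(-19/2)/[(-5/2)·(-9)] = 19/15
L_1(-9/2) = (-1/2)·(-19/2)/[(5/2)·(-13/2)] = -19/65
L_2(-9/2) = (-1/2)·(-3)/[(9)·(13/2)] = 1/39
Sum: (-6)·(19/15) + (-8)·(-19/65) + 8·(1/39) = -986/195

-986/195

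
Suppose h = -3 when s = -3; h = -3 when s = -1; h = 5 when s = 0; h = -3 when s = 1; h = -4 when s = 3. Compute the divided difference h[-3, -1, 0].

8/3

h[-3,-1] = (-3 - (-3)) / (-1 - (-3)) = 0
h[-1,0] = (5 - (-3)) / (0 - (-1)) = 8
h[-3,-1,0] = (8 - 0) / (0 - (-3)) = 8/3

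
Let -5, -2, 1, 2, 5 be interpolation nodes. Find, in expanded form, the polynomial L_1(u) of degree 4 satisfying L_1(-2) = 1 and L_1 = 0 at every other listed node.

L_1(u) = -(1/252)u^4 + (1/84)u^3 + (23/252)u^2 - (25/84)u + 25/126

L_1(u) = (u + 5)(u - 1)(u - 2)(u - 5) / [(3)·(-3)·(-4)·(-7)]
       = (u^4 - 3u^3 - 23u^2 + 75u - 50) / (-252)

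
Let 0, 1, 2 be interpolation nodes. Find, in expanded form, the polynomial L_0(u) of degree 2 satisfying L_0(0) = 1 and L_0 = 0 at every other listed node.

L_0(u) = (1/2)u^2 - (3/2)u + 1

L_0(u) = (u - 1)(u - 2) / [(-1)·(-2)]
       = (u^2 - 3u + 2) / (2)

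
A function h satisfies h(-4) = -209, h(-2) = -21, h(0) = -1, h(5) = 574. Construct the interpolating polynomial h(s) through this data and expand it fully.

L_0(s) = (s + 2)s(s - 5) / [-72] = -(1/72)s^3 + (1/24)s^2 + (5/36)s
L_1(s) = (s + 4)s(s - 5) / [28] = (1/28)s^3 - (1/28)s^2 - (5/7)s
L_2(s) = (s + 4)(s + 2)(s - 5) / [-40] = -(1/40)s^3 - (1/40)s^2 + (11/20)s + 1
L_3(s) = (s + 4)(s + 2)s / [315] = (1/315)s^3 + (2/105)s^2 + (8/315)s
h(s) = (-209)·L_0 + (-21)·L_1 + (-1)·L_2 + 574·L_3
  (-209)·L_0(s) = (209/72)s^3 - (209/24)s^2 - (1045/36)s
  (-21)·L_1(s) = -(3/4)s^3 + (3/4)s^2 + 15s
  (-1)·L_2(s) = (1/40)s^3 + (1/40)s^2 - (11/20)s - 1
  574·L_3(s) = (82/45)s^3 + (164/15)s^2 + (656/45)s
Adding term by term: 4s^3 + 3s^2 - 1

h(s) = 4s^3 + 3s^2 - 1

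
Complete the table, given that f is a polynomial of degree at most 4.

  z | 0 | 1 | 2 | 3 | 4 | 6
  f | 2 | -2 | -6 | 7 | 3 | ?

The 5 known values determine f uniquely (degree ≤ 4).
L_0(6) = (5)·(4)·(3)·(2)/[(-1)·(-2)·(-3)·(-4)] = 5
L_1(6) = (6)·(4)·(3)·(2)/[(1)·(-1)·(-2)·(-3)] = -24
L_2(6) = (6)·(5)·(3)·(2)/[(2)·(1)·(-1)·(-2)] = 45
L_3(6) = (6)·(5)·(4)·(2)/[(3)·(2)·(1)·(-1)] = -40
L_4(6) = (6)·(5)·(4)·(3)/[(4)·(3)·(2)·(1)] = 15
Sum: 2·(5) + (-2)·(-24) + (-6)·(45) + 7·(-40) + 3·(15) = -447

-447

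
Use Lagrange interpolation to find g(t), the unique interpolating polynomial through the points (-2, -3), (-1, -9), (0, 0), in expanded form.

Build the Lagrange basis polynomials:
L_0(t) = (t + 1)t / [2] = (1/2)t^2 + (1/2)t
L_1(t) = (t + 2)t / [-1] = -t^2 - 2t
L_2(t) = (t + 2)(t + 1) / [2] = (1/2)t^2 + (3/2)t + 1
g(t) = (-3)·L_0 + (-9)·L_1 + 0·L_2
  (-3)·L_0(t) = -(3/2)t^2 - (3/2)t
  (-9)·L_1(t) = 9t^2 + 18t
  0·L_2(t) = 0
Adding term by term: (15/2)t^2 + (33/2)t

g(t) = (15/2)t^2 + (33/2)t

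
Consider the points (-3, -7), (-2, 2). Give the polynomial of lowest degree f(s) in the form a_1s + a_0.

Build the Lagrange basis polynomials:
L_0(s) = (s + 2) / [-1] = -s - 2
L_1(s) = (s + 3) / [1] = s + 3
f(s) = (-7)·L_0 + 2·L_1
  (-7)·L_0(s) = 7s + 14
  2·L_1(s) = 2s + 6
Adding term by term: 9s + 20

f(s) = 9s + 20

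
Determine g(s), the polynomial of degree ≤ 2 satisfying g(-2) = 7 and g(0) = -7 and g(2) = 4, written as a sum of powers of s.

g(s) = (25/8)s^2 - (3/4)s - 7

Build the Lagrange basis polynomials:
L_0(s) = s(s - 2) / [8] = (1/8)s^2 - (1/4)s
L_1(s) = (s + 2)(s - 2) / [-4] = -(1/4)s^2 + 1
L_2(s) = (s + 2)s / [8] = (1/8)s^2 + (1/4)s
g(s) = 7·L_0 + (-7)·L_1 + 4·L_2
  7·L_0(s) = (7/8)s^2 - (7/4)s
  (-7)·L_1(s) = (7/4)s^2 - 7
  4·L_2(s) = (1/2)s^2 + s
Adding term by term: (25/8)s^2 - (3/4)s - 7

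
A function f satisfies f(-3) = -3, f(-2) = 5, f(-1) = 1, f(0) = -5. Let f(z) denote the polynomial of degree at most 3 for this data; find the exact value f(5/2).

Using Newton's divided-difference form:
f[-3,-2] = (5 - (-3)) / (-2 - (-3)) = 8
f[-2,-1] = (1 - 5) / (-1 - (-2)) = -4
f[-1,0] = (-5 - 1) / (0 - (-1)) = -6
f[-3,-2,-1] = (-4 - 8) / (-1 - (-3)) = -6
f[-2,-1,0] = (-6 - (-4)) / (0 - (-2)) = -1
f[-3,-2,-1,0] = (-1 - (-6)) / (0 - (-3)) = 5/3
f(5/2) = -3 + 8·(11/2) + (-6)·(11/2)·(9/2) + (5/3)·(11/2)·(9/2)·(7/2) = 295/8

295/8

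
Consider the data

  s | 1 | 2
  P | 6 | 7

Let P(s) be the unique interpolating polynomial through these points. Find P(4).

Evaluate each Lagrange basis at s = 4:
L_0(4) = (2)/[(-1)] = -2
L_1(4) = (3)/[(1)] = 3
Sum: 6·(-2) + 7·(3) = 9

9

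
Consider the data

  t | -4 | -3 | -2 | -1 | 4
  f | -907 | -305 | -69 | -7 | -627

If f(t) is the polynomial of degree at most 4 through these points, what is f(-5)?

Evaluate each Lagrange basis at t = -5:
L_0(-5) = (-2)·(-3)·(-4)·(-9)/[(-1)·(-2)·(-3)·(-8)] = 9/2
L_1(-5) = (-1)·(-3)·(-4)·(-9)/[(1)·(-1)·(-2)·(-7)] = -54/7
L_2(-5) = (-1)·(-2)·(-4)·(-9)/[(2)·(1)·(-1)·(-6)] = 6
L_3(-5) = (-1)·(-2)·(-3)·(-9)/[(3)·(2)·(1)·(-5)] = -9/5
L_4(-5) = (-1)·(-2)·(-3)·(-4)/[(8)·(7)·(6)·(5)] = 1/70
Sum: (-907)·(9/2) + (-305)·(-54/7) + (-69)·(6) + (-7)·(-9/5) + (-627)·(1/70) = -2139

-2139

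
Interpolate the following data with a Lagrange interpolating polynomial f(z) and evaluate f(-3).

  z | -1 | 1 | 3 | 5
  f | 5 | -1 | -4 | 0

Evaluate each Lagrange basis at z = -3:
L_0(-3) = (-4)·(-6)·(-8)/[(-2)·(-4)·(-6)] = 4
L_1(-3) = (-2)·(-6)·(-8)/[(2)·(-2)·(-4)] = -6
L_2(-3) = (-2)·(-4)·(-8)/[(4)·(2)·(-2)] = 4
L_3(-3) = (-2)·(-4)·(-6)/[(6)·(4)·(2)] = -1
Sum: 5·(4) + (-1)·(-6) + (-4)·(4) + 0 = 10

10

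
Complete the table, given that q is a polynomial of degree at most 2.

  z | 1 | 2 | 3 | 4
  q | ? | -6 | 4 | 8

-22

The 3 known values determine q uniquely (degree ≤ 2).
Evaluate each Lagrange basis at z = 1:
L_0(1) = (-2)·(-3)/[(-1)·(-2)] = 3
L_1(1) = (-1)·(-3)/[(1)·(-1)] = -3
L_2(1) = (-1)·(-2)/[(2)·(1)] = 1
Sum: (-6)·(3) + 4·(-3) + 8·(1) = -22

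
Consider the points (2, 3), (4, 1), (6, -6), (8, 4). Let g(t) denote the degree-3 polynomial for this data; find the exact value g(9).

L_0(9) = (5)·(3)·(1)/[(-2)·(-4)·(-6)] = -5/16
L_1(9) = (7)·(3)·(1)/[(2)·(-2)·(-4)] = 21/16
L_2(9) = (7)·(5)·(1)/[(4)·(2)·(-2)] = -35/16
L_3(9) = (7)·(5)·(3)/[(6)·(4)·(2)] = 35/16
Sum: 3·(-5/16) + 1·(21/16) + (-6)·(-35/16) + 4·(35/16) = 89/4

89/4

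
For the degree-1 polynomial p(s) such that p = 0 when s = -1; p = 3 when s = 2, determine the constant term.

Build the Lagrange basis polynomials:
L_0(s) = (s - 2) / [-3] = -(1/3)s + 2/3
L_1(s) = (s + 1) / [3] = (1/3)s + 1/3
p(s) = 0·L_0 + 3·L_1
Only the constant term is needed; take it from each L_i and combine:
0·(2/3) + 3·(1/3) = 1

1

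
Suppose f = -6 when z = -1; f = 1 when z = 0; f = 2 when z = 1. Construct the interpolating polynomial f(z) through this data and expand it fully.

f(z) = -3z^2 + 4z + 1

L_0(z) = z(z - 1) / [2] = (1/2)z^2 - (1/2)z
L_1(z) = (z + 1)(z - 1) / [-1] = -z^2 + 1
L_2(z) = (z + 1)z / [2] = (1/2)z^2 + (1/2)z
f(z) = (-6)·L_0 + 1·L_1 + 2·L_2
  (-6)·L_0(z) = -3z^2 + 3z
  1·L_1(z) = -z^2 + 1
  2·L_2(z) = z^2 + z
Adding term by term: -3z^2 + 4z + 1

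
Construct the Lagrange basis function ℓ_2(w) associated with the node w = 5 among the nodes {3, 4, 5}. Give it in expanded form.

ℓ_2(w) = (1/2)w^2 - (7/2)w + 6

ℓ_2(w) = (w - 3)(w - 4) / [(2)·(1)]
       = (w^2 - 7w + 12) / (2)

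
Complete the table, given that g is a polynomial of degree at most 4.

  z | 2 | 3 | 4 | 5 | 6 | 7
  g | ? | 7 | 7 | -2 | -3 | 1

The 5 known values determine g uniquely (degree ≤ 4).
L_0(2) = (-2)·(-3)·(-4)·(-5)/[(-1)·(-2)·(-3)·(-4)] = 5
L_1(2) = (-1)·(-3)·(-4)·(-5)/[(1)·(-1)·(-2)·(-3)] = -10
L_2(2) = (-1)·(-2)·(-4)·(-5)/[(2)·(1)·(-1)·(-2)] = 10
L_3(2) = (-1)·(-2)·(-3)·(-5)/[(3)·(2)·(1)·(-1)] = -5
L_4(2) = (-1)·(-2)·(-3)·(-4)/[(4)·(3)·(2)·(1)] = 1
Sum: 7·(5) + 7·(-10) + (-2)·(10) + (-3)·(-5) + 1·(1) = -39

-39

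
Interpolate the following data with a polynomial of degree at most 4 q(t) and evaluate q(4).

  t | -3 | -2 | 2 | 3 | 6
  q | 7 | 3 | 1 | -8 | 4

Using Newton's divided-difference form:
q[-3,-2] = (3 - 7) / (-2 - (-3)) = -4
q[-2,2] = (1 - 3) / (2 - (-2)) = -1/2
q[2,3] = (-8 - 1) / (3 - 2) = -9
q[3,6] = (4 - (-8)) / (6 - 3) = 4
q[-3,-2,2] = (-1/2 - (-4)) / (2 - (-3)) = 7/10
q[-2,2,3] = (-9 - (-1/2)) / (3 - (-2)) = -17/10
q[2,3,6] = (4 - (-9)) / (6 - 2) = 13/4
q[-3,-2,2,3] = (-17/10 - 7/10) / (3 - (-3)) = -2/5
q[-2,2,3,6] = (13/4 - (-17/10)) / (6 - (-2)) = 99/160
q[-3,-2,2,3,6] = (99/160 - (-2/5)) / (6 - (-3)) = 163/1440
q(4) = 7 + (-4)·(7) + (7/10)·(7)·(6) + (-2/5)·(7)·(6)·(2) + (163/1440)·(7)·(6)·(2)·(1) = -1883/120

-1883/120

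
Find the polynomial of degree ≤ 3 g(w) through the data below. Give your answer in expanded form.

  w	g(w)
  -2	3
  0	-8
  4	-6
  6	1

g(w) = -(1/16)w^3 + (9/8)w^2 - 3w - 8

Build the Lagrange basis polynomials:
L_0(w) = w(w - 4)(w - 6) / [-96] = -(1/96)w^3 + (5/48)w^2 - (1/4)w
L_1(w) = (w + 2)(w - 4)(w - 6) / [48] = (1/48)w^3 - (1/6)w^2 + (1/12)w + 1
L_2(w) = (w + 2)w(w - 6) / [-48] = -(1/48)w^3 + (1/12)w^2 + (1/4)w
L_3(w) = (w + 2)w(w - 4) / [96] = (1/96)w^3 - (1/48)w^2 - (1/12)w
g(w) = 3·L_0 + (-8)·L_1 + (-6)·L_2 + 1·L_3
  3·L_0(w) = -(1/32)w^3 + (5/16)w^2 - (3/4)w
  (-8)·L_1(w) = -(1/6)w^3 + (4/3)w^2 - (2/3)w - 8
  (-6)·L_2(w) = (1/8)w^3 - (1/2)w^2 - (3/2)w
  1·L_3(w) = (1/96)w^3 - (1/48)w^2 - (1/12)w
Adding term by term: -(1/16)w^3 + (9/8)w^2 - 3w - 8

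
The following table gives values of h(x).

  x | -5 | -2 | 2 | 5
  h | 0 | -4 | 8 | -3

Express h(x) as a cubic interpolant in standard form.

Build the Lagrange basis polynomials:
L_0(x) = (x + 2)(x - 2)(x - 5) / [-210] = -(1/210)x^3 + (1/42)x^2 + (2/105)x - 2/21
L_1(x) = (x + 5)(x - 2)(x - 5) / [84] = (1/84)x^3 - (1/42)x^2 - (25/84)x + 25/42
L_2(x) = (x + 5)(x + 2)(x - 5) / [-84] = -(1/84)x^3 - (1/42)x^2 + (25/84)x + 25/42
L_3(x) = (x + 5)(x + 2)(x - 2) / [210] = (1/210)x^3 + (1/42)x^2 - (2/105)x - 2/21
h(x) = 0·L_0 + (-4)·L_1 + 8·L_2 + (-3)·L_3
  0·L_0(x) = 0
  (-4)·L_1(x) = -(1/21)x^3 + (2/21)x^2 + (25/21)x - 50/21
  8·L_2(x) = -(2/21)x^3 - (4/21)x^2 + (50/21)x + 100/21
  (-3)·L_3(x) = -(1/70)x^3 - (1/14)x^2 + (2/35)x + 2/7
Adding term by term: -(11/70)x^3 - (1/6)x^2 + (127/35)x + 8/3

h(x) = -(11/70)x^3 - (1/6)x^2 + (127/35)x + 8/3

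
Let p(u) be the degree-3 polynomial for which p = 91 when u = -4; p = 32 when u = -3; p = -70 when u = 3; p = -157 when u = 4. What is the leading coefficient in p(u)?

The leading coefficient equals the top divided difference p[-4,-3,3,4].
p[-4,-3] = (32 - 91) / (-3 - (-4)) = -59
p[-3,3] = (-70 - 32) / (3 - (-3)) = -17
p[3,4] = (-157 - (-70)) / (4 - 3) = -87
p[-4,-3,3] = (-17 - (-59)) / (3 - (-4)) = 6
p[-3,3,4] = (-87 - (-17)) / (4 - (-3)) = -10
p[-4,-3,3,4] = (-10 - 6) / (4 - (-4)) = -2

-2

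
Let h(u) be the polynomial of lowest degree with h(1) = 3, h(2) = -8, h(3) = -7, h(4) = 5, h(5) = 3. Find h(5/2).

Evaluate each Lagrange basis at u = 5/2:
L_0(5/2) = (1/2)·(-1/2)·(-3/2)·(-5/2)/[(-1)·(-2)·(-3)·(-4)] = -5/128
L_1(5/2) = (3/2)·(-1/2)·(-3/2)·(-5/2)/[(1)·(-1)·(-2)·(-3)] = 15/32
L_2(5/2) = (3/2)·(1/2)·(-3/2)·(-5/2)/[(2)·(1)·(-1)·(-2)] = 45/64
L_3(5/2) = (3/2)·(1/2)·(-1/2)·(-5/2)/[(3)·(2)·(1)·(-1)] = -5/32
L_4(5/2) = (3/2)·(1/2)·(-1/2)·(-3/2)/[(4)·(3)·(2)·(1)] = 3/128
Sum: 3·(-5/128) + (-8)·(15/32) + (-7)·(45/64) + 5·(-5/32) + 3·(3/128) = -19/2

-19/2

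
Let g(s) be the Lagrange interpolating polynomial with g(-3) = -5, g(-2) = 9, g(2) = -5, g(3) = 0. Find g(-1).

Evaluate each Lagrange basis at s = -1:
L_0(-1) = (1)·(-3)·(-4)/[(-1)·(-5)·(-6)] = -2/5
L_1(-1) = (2)·(-3)·(-4)/[(1)·(-4)·(-5)] = 6/5
L_2(-1) = (2)·(1)·(-4)/[(5)·(4)·(-1)] = 2/5
L_3(-1) = (2)·(1)·(-3)/[(6)·(5)·(1)] = -1/5
Sum: (-5)·(-2/5) + 9·(6/5) + (-5)·(2/5) + 0 = 54/5

54/5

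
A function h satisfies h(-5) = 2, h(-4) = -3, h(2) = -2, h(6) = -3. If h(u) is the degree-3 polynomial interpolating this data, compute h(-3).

L_0(-3) = (1)·(-5)·(-9)/[(-1)·(-7)·(-11)] = -45/77
L_1(-3) = (2)·(-5)·(-9)/[(1)·(-6)·(-10)] = 3/2
L_2(-3) = (2)·(1)·(-9)/[(7)·(6)·(-4)] = 3/28
L_3(-3) = (2)·(1)·(-5)/[(11)·(10)·(4)] = -1/44
Sum: 2·(-45/77) + (-3)·(3/2) + (-2)·(3/28) + (-3)·(-1/44) = -1791/308

-1791/308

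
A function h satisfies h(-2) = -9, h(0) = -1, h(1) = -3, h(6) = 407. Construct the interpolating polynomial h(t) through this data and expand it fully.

L_0(t) = t(t - 1)(t - 6) / [-48] = -(1/48)t^3 + (7/48)t^2 - (1/8)t
L_1(t) = (t + 2)(t - 1)(t - 6) / [12] = (1/12)t^3 - (5/12)t^2 - (2/3)t + 1
L_2(t) = (t + 2)t(t - 6) / [-15] = -(1/15)t^3 + (4/15)t^2 + (4/5)t
L_3(t) = (t + 2)t(t - 1) / [240] = (1/240)t^3 + (1/240)t^2 - (1/120)t
h(t) = (-9)·L_0 + (-1)·L_1 + (-3)·L_2 + 407·L_3
  (-9)·L_0(t) = (3/16)t^3 - (21/16)t^2 + (9/8)t
  (-1)·L_1(t) = -(1/12)t^3 + (5/12)t^2 + (2/3)t - 1
  (-3)·L_2(t) = (1/5)t^3 - (4/5)t^2 - (12/5)t
  407·L_3(t) = (407/240)t^3 + (407/240)t^2 - (407/120)t
Adding term by term: 2t^3 - 4t - 1

h(t) = 2t^3 - 4t - 1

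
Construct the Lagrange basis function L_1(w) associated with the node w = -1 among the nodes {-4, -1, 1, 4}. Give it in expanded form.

L_1(w) = (1/30)w^3 - (1/30)w^2 - (8/15)w + 8/15

L_1(w) = (w + 4)(w - 1)(w - 4) / [(3)·(-2)·(-5)]
       = (w^3 - w^2 - 16w + 16) / (30)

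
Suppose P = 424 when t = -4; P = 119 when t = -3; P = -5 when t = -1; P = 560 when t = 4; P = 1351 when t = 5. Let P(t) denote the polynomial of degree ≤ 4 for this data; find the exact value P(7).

L_0(7) = (10)·(8)·(3)·(2)/[(-1)·(-3)·(-8)·(-9)] = 20/9
L_1(7) = (11)·(8)·(3)·(2)/[(1)·(-2)·(-7)·(-8)] = -33/7
L_2(7) = (11)·(10)·(3)·(2)/[(3)·(2)·(-5)·(-6)] = 11/3
L_3(7) = (11)·(10)·(8)·(2)/[(8)·(7)·(5)·(-1)] = -44/7
L_4(7) = (11)·(10)·(8)·(3)/[(9)·(8)·(6)·(1)] = 55/9
Sum: 424·(20/9) + 119·(-33/7) + (-5)·(11/3) + 560·(-44/7) + 1351·(55/9) = 5099

5099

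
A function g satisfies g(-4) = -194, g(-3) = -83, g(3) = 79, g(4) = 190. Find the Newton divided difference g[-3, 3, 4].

12

g[-3,3] = (79 - (-83)) / (3 - (-3)) = 27
g[3,4] = (190 - 79) / (4 - 3) = 111
g[-3,3,4] = (111 - 27) / (4 - (-3)) = 12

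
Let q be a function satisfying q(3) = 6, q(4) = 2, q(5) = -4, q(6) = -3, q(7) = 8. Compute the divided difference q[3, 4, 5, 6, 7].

-1/4

q[3,4] = (2 - 6) / (4 - 3) = -4
q[4,5] = (-4 - 2) / (5 - 4) = -6
q[5,6] = (-3 - (-4)) / (6 - 5) = 1
q[6,7] = (8 - (-3)) / (7 - 6) = 11
q[3,4,5] = (-6 - (-4)) / (5 - 3) = -1
q[4,5,6] = (1 - (-6)) / (6 - 4) = 7/2
q[5,6,7] = (11 - 1) / (7 - 5) = 5
q[3,4,5,6] = (7/2 - (-1)) / (6 - 3) = 3/2
q[4,5,6,7] = (5 - 7/2) / (7 - 4) = 1/2
q[3,4,5,6,7] = (1/2 - 3/2) / (7 - 3) = -1/4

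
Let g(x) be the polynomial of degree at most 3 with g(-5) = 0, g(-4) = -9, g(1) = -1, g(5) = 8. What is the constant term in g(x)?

-113/18

Build the Lagrange basis polynomials:
L_0(x) = (x + 4)(x - 1)(x - 5) / [-60] = -(1/60)x^3 + (1/30)x^2 + (19/60)x - 1/3
L_1(x) = (x + 5)(x - 1)(x - 5) / [45] = (1/45)x^3 - (1/45)x^2 - (5/9)x + 5/9
L_2(x) = (x + 5)(x + 4)(x - 5) / [-120] = -(1/120)x^3 - (1/30)x^2 + (5/24)x + 5/6
L_3(x) = (x + 5)(x + 4)(x - 1) / [360] = (1/360)x^3 + (1/45)x^2 + (11/360)x - 1/18
g(x) = 0·L_0 + (-9)·L_1 + (-1)·L_2 + 8·L_3
Only the constant term is needed; take it from each L_i and combine:
0·(-1/3) + (-9)·(5/9) + (-1)·(5/6) + 8·(-1/18) = -113/18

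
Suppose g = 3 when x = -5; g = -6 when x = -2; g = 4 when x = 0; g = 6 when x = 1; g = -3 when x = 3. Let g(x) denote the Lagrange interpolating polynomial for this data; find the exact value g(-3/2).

Evaluate each Lagrange basis at x = -3/2:
L_0(-3/2) = (1/2)·(-3/2)·(-5/2)·(-9/2)/[(-3)·(-5)·(-6)·(-8)] = -3/256
L_1(-3/2) = (7/2)·(-3/2)·(-5/2)·(-9/2)/[(3)·(-2)·(-3)·(-5)] = 21/32
L_2(-3/2) = (7/2)·(1/2)·(-5/2)·(-9/2)/[(5)·(2)·(-1)·(-3)] = 21/32
L_3(-3/2) = (7/2)·(1/2)·(-3/2)·(-9/2)/[(6)·(3)·(1)·(-2)] = -21/64
L_4(-3/2) = (7/2)·(1/2)·(-3/2)·(-5/2)/[(8)·(5)·(3)·(2)] = 7/256
Sum: 3·(-3/256) + (-6)·(21/32) + 4·(21/32) + 6·(-21/64) + (-3)·(7/256) = -435/128

-435/128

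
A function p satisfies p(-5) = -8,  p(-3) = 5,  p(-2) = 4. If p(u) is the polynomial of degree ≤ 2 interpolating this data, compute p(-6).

-22

Evaluate each Lagrange basis at u = -6:
L_0(-6) = (-3)·(-4)/[(-2)·(-3)] = 2
L_1(-6) = (-1)·(-4)/[(2)·(-1)] = -2
L_2(-6) = (-1)·(-3)/[(3)·(1)] = 1
Sum: (-8)·(2) + 5·(-2) + 4·(1) = -22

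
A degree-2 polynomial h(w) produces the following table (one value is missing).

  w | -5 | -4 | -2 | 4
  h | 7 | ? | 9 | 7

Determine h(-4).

The 3 known values determine h uniquely (degree ≤ 2).
Evaluate each Lagrange basis at w = -4:
L_0(-4) = (-2)·(-8)/[(-3)·(-9)] = 16/27
L_1(-4) = (1)·(-8)/[(3)·(-6)] = 4/9
L_2(-4) = (1)·(-2)/[(9)·(6)] = -1/27
Sum: 7·(16/27) + 9·(4/9) + 7·(-1/27) = 71/9

71/9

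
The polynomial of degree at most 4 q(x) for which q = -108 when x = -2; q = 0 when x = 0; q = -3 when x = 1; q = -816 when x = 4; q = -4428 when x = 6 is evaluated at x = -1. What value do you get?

L_0(-1) = (-1)·(-2)·(-5)·(-7)/[(-2)·(-3)·(-6)·(-8)] = 35/144
L_1(-1) = (1)·(-2)·(-5)·(-7)/[(2)·(-1)·(-4)·(-6)] = 35/24
L_2(-1) = (1)·(-1)·(-5)·(-7)/[(3)·(1)·(-3)·(-5)] = -7/9
L_3(-1) = (1)·(-1)·(-2)·(-7)/[(6)·(4)·(3)·(-2)] = 7/72
L_4(-1) = (1)·(-1)·(-2)·(-5)/[(8)·(6)·(5)·(2)] = -1/48
Sum: (-108)·(35/144) + 0 + (-3)·(-7/9) + (-816)·(7/72) + (-4428)·(-1/48) = -11

-11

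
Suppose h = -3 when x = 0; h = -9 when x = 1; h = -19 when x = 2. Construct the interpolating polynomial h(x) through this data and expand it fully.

Newton's divided differences:
h[0,1] = (-9 - (-3)) / (1 - 0) = -6
h[1,2] = (-19 - (-9)) / (2 - 1) = -10
h[0,1,2] = (-10 - (-6)) / (2 - 0) = -2
h(x) = -3 + (-6)·x + (-2)·x(x - 1)
Expanding: h(x) = -2x^2 - 4x - 3

h(x) = -2x^2 - 4x - 3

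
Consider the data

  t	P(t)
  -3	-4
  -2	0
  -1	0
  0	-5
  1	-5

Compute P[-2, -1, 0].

-5/2

P[-2,-1] = (0 - 0) / (-1 - (-2)) = 0
P[-1,0] = (-5 - 0) / (0 - (-1)) = -5
P[-2,-1,0] = (-5 - 0) / (0 - (-2)) = -5/2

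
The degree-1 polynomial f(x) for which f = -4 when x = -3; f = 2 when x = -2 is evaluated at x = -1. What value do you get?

L_0(-1) = (1)/[(-1)] = -1
L_1(-1) = (2)/[(1)] = 2
Sum: (-4)·(-1) + 2·(2) = 8

8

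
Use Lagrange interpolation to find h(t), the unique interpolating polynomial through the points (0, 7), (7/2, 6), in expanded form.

h(t) = -(2/7)t + 7

Build the Lagrange basis polynomials:
L_0(t) = (t - 7/2) / [-7/2] = -(2/7)t + 1
L_1(t) = t / [7/2] = (2/7)t
h(t) = 7·L_0 + 6·L_1
  7·L_0(t) = -2t + 7
  6·L_1(t) = (12/7)t
Adding term by term: -(2/7)t + 7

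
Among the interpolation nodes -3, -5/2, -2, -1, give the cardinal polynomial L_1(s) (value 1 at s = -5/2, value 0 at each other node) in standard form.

L_1(s) = (s + 3)(s + 2)(s + 1) / [(1/2)·(-1/2)·(-3/2)]
       = (s^3 + 6s^2 + 11s + 6) / (3/8)

L_1(s) = (8/3)s^3 + 16s^2 + (88/3)s + 16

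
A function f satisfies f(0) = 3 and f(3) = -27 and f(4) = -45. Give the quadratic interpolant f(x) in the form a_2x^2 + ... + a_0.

L_0(x) = (x - 3)(x - 4) / [12] = (1/12)x^2 - (7/12)x + 1
L_1(x) = x(x - 4) / [-3] = -(1/3)x^2 + (4/3)x
L_2(x) = x(x - 3) / [4] = (1/4)x^2 - (3/4)x
f(x) = 3·L_0 + (-27)·L_1 + (-45)·L_2
  3·L_0(x) = (1/4)x^2 - (7/4)x + 3
  (-27)·L_1(x) = 9x^2 - 36x
  (-45)·L_2(x) = -(45/4)x^2 + (135/4)x
Adding term by term: -2x^2 - 4x + 3

f(x) = -2x^2 - 4x + 3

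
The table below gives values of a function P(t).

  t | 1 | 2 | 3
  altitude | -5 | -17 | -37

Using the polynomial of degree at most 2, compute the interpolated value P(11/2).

Evaluate each Lagrange basis at t = 11/2:
L_0(11/2) = (7/2)·(5/2)/[(-1)·(-2)] = 35/8
L_1(11/2) = (9/2)·(5/2)/[(1)·(-1)] = -45/4
L_2(11/2) = (9/2)·(7/2)/[(2)·(1)] = 63/8
Sum: (-5)·(35/8) + (-17)·(-45/4) + (-37)·(63/8) = -122

-122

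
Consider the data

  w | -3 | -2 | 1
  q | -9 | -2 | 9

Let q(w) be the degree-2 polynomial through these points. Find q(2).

28/3

L_0(2) = (4)·(1)/[(-1)·(-4)] = 1
L_1(2) = (5)·(1)/[(1)·(-3)] = -5/3
L_2(2) = (5)·(4)/[(4)·(3)] = 5/3
Sum: (-9)·(1) + (-2)·(-5/3) + 9·(5/3) = 28/3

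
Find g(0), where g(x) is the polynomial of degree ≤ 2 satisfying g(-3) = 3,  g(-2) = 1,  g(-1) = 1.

3

L_0(0) = (2)·(1)/[(-1)·(-2)] = 1
L_1(0) = (3)·(1)/[(1)·(-1)] = -3
L_2(0) = (3)·(2)/[(2)·(1)] = 3
Sum: 3·(1) + 1·(-3) + 1·(3) = 3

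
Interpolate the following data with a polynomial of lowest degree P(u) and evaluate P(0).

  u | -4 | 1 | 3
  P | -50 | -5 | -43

Using Newton's divided-difference form:
P[-4,1] = (-5 - (-50)) / (1 - (-4)) = 9
P[1,3] = (-43 - (-5)) / (3 - 1) = -19
P[-4,1,3] = (-19 - 9) / (3 - (-4)) = -4
P(0) = -50 + 9·(4) + (-4)·(4)·(-1) = 2

2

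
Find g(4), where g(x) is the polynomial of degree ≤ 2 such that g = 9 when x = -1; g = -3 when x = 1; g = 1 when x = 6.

-45/7

L_0(4) = (3)·(-2)/[(-2)·(-7)] = -3/7
L_1(4) = (5)·(-2)/[(2)·(-5)] = 1
L_2(4) = (5)·(3)/[(7)·(5)] = 3/7
Sum: 9·(-3/7) + (-3)·(1) + 1·(3/7) = -45/7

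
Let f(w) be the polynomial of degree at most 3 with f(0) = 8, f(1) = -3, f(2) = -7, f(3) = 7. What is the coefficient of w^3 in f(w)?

11/6

Build the Lagrange basis polynomials:
L_0(w) = (w - 1)(w - 2)(w - 3) / [-6] = -(1/6)w^3 + w^2 - (11/6)w + 1
L_1(w) = w(w - 2)(w - 3) / [2] = (1/2)w^3 - (5/2)w^2 + 3w
L_2(w) = w(w - 1)(w - 3) / [-2] = -(1/2)w^3 + 2w^2 - (3/2)w
L_3(w) = w(w - 1)(w - 2) / [6] = (1/6)w^3 - (1/2)w^2 + (1/3)w
f(w) = 8·L_0 + (-3)·L_1 + (-7)·L_2 + 7·L_3
Only the coefficient of w^3 is needed; take it from each L_i and combine:
8·(-1/6) + (-3)·(1/2) + (-7)·(-1/2) + 7·(1/6) = 11/6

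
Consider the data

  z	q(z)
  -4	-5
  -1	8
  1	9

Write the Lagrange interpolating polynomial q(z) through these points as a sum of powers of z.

q(z) = -(23/30)z^2 + (1/2)z + 139/15

Build the Lagrange basis polynomials:
L_0(z) = (z + 1)(z - 1) / [15] = (1/15)z^2 - 1/15
L_1(z) = (z + 4)(z - 1) / [-6] = -(1/6)z^2 - (1/2)z + 2/3
L_2(z) = (z + 4)(z + 1) / [10] = (1/10)z^2 + (1/2)z + 2/5
q(z) = (-5)·L_0 + 8·L_1 + 9·L_2
  (-5)·L_0(z) = -(1/3)z^2 + 1/3
  8·L_1(z) = -(4/3)z^2 - 4z + 16/3
  9·L_2(z) = (9/10)z^2 + (9/2)z + 18/5
Adding term by term: -(23/30)z^2 + (1/2)z + 139/15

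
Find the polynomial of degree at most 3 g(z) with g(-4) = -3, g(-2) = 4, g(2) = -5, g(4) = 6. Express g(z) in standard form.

g(z) = (9/32)z^3 + (1/6)z^2 - (27/8)z - 7/6

Build the Lagrange basis polynomials:
L_0(z) = (z + 2)(z - 2)(z - 4) / [-96] = -(1/96)z^3 + (1/24)z^2 + (1/24)z - 1/6
L_1(z) = (z + 4)(z - 2)(z - 4) / [48] = (1/48)z^3 - (1/24)z^2 - (1/3)z + 2/3
L_2(z) = (z + 4)(z + 2)(z - 4) / [-48] = -(1/48)z^3 - (1/24)z^2 + (1/3)z + 2/3
L_3(z) = (z + 4)(z + 2)(z - 2) / [96] = (1/96)z^3 + (1/24)z^2 - (1/24)z - 1/6
g(z) = (-3)·L_0 + 4·L_1 + (-5)·L_2 + 6·L_3
  (-3)·L_0(z) = (1/32)z^3 - (1/8)z^2 - (1/8)z + 1/2
  4·L_1(z) = (1/12)z^3 - (1/6)z^2 - (4/3)z + 8/3
  (-5)·L_2(z) = (5/48)z^3 + (5/24)z^2 - (5/3)z - 10/3
  6·L_3(z) = (1/16)z^3 + (1/4)z^2 - (1/4)z - 1
Adding term by term: (9/32)z^3 + (1/6)z^2 - (27/8)z - 7/6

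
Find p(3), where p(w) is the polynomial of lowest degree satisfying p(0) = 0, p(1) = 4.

12

L_0(3) = (2)/[(-1)] = -2
L_1(3) = (3)/[(1)] = 3
Sum: 0 + 4·(3) = 12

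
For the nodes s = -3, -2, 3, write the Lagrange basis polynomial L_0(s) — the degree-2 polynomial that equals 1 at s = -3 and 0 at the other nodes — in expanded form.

L_0(s) = (s + 2)(s - 3) / [(-1)·(-6)]
       = (s^2 - s - 6) / (6)

L_0(s) = (1/6)s^2 - (1/6)s - 1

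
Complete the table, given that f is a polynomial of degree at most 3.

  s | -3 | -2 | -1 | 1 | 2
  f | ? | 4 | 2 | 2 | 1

The 4 known values determine f uniquely (degree ≤ 3).
L_0(-3) = (-2)·(-4)·(-5)/[(-1)·(-3)·(-4)] = 10/3
L_1(-3) = (-1)·(-4)·(-5)/[(1)·(-2)·(-3)] = -10/3
L_2(-3) = (-1)·(-2)·(-5)/[(3)·(2)·(-1)] = 5/3
L_3(-3) = (-1)·(-2)·(-4)/[(4)·(3)·(1)] = -2/3
Sum: 4·(10/3) + 2·(-10/3) + 2·(5/3) + 1·(-2/3) = 28/3

28/3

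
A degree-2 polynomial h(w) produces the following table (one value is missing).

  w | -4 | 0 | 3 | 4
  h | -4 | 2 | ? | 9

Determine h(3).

The 3 known values determine h uniquely (degree ≤ 2).
L_0(3) = (3)·(-1)/[(-4)·(-8)] = -3/32
L_1(3) = (7)·(-1)/[(4)·(-4)] = 7/16
L_2(3) = (7)·(3)/[(8)·(4)] = 21/32
Sum: (-4)·(-3/32) + 2·(7/16) + 9·(21/32) = 229/32

229/32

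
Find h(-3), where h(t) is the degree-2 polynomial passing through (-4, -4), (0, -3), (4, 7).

-147/32

Evaluate each Lagrange basis at t = -3:
L_0(-3) = (-3)·(-7)/[(-4)·(-8)] = 21/32
L_1(-3) = (1)·(-7)/[(4)·(-4)] = 7/16
L_2(-3) = (1)·(-3)/[(8)·(4)] = -3/32
Sum: (-4)·(21/32) + (-3)·(7/16) + 7·(-3/32) = -147/32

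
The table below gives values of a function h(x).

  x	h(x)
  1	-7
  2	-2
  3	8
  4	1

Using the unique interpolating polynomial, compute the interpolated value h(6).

Using Newton's divided-difference form:
h[1,2] = (-2 - (-7)) / (2 - 1) = 5
h[2,3] = (8 - (-2)) / (3 - 2) = 10
h[3,4] = (1 - 8) / (4 - 3) = -7
h[1,2,3] = (10 - 5) / (3 - 1) = 5/2
h[2,3,4] = (-7 - 10) / (4 - 2) = -17/2
h[1,2,3,4] = (-17/2 - 5/2) / (4 - 1) = -11/3
h(6) = -7 + 5·(5) + (5/2)·(5)·(4) + (-11/3)·(5)·(4)·(3) = -152

-152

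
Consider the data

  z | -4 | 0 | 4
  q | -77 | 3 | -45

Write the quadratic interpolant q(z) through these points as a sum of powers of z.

L_0(z) = z(z - 4) / [32] = (1/32)z^2 - (1/8)z
L_1(z) = (z + 4)(z - 4) / [-16] = -(1/16)z^2 + 1
L_2(z) = (z + 4)z / [32] = (1/32)z^2 + (1/8)z
q(z) = (-77)·L_0 + 3·L_1 + (-45)·L_2
  (-77)·L_0(z) = -(77/32)z^2 + (77/8)z
  3·L_1(z) = -(3/16)z^2 + 3
  (-45)·L_2(z) = -(45/32)z^2 - (45/8)z
Adding term by term: -4z^2 + 4z + 3

q(z) = -4z^2 + 4z + 3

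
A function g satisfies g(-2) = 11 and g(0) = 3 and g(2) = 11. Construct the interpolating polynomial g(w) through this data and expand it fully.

g(w) = 2w^2 + 3

Build the Lagrange basis polynomials:
L_0(w) = w(w - 2) / [8] = (1/8)w^2 - (1/4)w
L_1(w) = (w + 2)(w - 2) / [-4] = -(1/4)w^2 + 1
L_2(w) = (w + 2)w / [8] = (1/8)w^2 + (1/4)w
g(w) = 11·L_0 + 3·L_1 + 11·L_2
  11·L_0(w) = (11/8)w^2 - (11/4)w
  3·L_1(w) = -(3/4)w^2 + 3
  11·L_2(w) = (11/8)w^2 + (11/4)w
Adding term by term: 2w^2 + 3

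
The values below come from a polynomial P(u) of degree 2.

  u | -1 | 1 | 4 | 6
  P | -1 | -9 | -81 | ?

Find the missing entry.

The 3 known values determine P uniquely (degree ≤ 2).
Evaluate each Lagrange basis at u = 6:
L_0(6) = (5)·(2)/[(-2)·(-5)] = 1
L_1(6) = (7)·(2)/[(2)·(-3)] = -7/3
L_2(6) = (7)·(5)/[(5)·(3)] = 7/3
Sum: (-1)·(1) + (-9)·(-7/3) + (-81)·(7/3) = -169

-169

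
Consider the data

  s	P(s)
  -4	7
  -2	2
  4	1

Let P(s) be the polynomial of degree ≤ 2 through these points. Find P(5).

L_0(5) = (7)·(1)/[(-2)·(-8)] = 7/16
L_1(5) = (9)·(1)/[(2)·(-6)] = -3/4
L_2(5) = (9)·(7)/[(8)·(6)] = 21/16
Sum: 7·(7/16) + 2·(-3/4) + 1·(21/16) = 23/8

23/8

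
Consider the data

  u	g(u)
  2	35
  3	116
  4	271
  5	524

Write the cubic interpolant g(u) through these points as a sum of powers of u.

g(u) = 4u^3 + u^2 - 1

Build the Lagrange basis polynomials:
L_0(u) = (u - 3)(u - 4)(u - 5) / [-6] = -(1/6)u^3 + 2u^2 - (47/6)u + 10
L_1(u) = (u - 2)(u - 4)(u - 5) / [2] = (1/2)u^3 - (11/2)u^2 + 19u - 20
L_2(u) = (u - 2)(u - 3)(u - 5) / [-2] = -(1/2)u^3 + 5u^2 - (31/2)u + 15
L_3(u) = (u - 2)(u - 3)(u - 4) / [6] = (1/6)u^3 - (3/2)u^2 + (13/3)u - 4
g(u) = 35·L_0 + 116·L_1 + 271·L_2 + 524·L_3
  35·L_0(u) = -(35/6)u^3 + 70u^2 - (1645/6)u + 350
  116·L_1(u) = 58u^3 - 638u^2 + 2204u - 2320
  271·L_2(u) = -(271/2)u^3 + 1355u^2 - (8401/2)u + 4065
  524·L_3(u) = (262/3)u^3 - 786u^2 + (6812/3)u - 2096
Adding term by term: 4u^3 + u^2 - 1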